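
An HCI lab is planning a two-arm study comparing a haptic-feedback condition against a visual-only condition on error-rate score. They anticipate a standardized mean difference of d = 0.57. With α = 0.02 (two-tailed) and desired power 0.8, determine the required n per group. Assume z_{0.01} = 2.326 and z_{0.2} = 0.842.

n = 62 per group

For two independent groups with equal n: n = 2·((z_{α/2} + z_β) / d)².
z_{α/2} + z_β = 2.326 + 0.842 = 3.168.
n = 2 × (3.168 / 0.57)² = 2 × 5.558² = 2 × 30.89 = 61.8.
Round up to the next whole participant.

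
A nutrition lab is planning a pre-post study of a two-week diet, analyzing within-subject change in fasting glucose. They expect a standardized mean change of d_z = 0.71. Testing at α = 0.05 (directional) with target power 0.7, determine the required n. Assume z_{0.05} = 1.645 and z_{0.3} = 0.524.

n = 10 pairs

For a paired (one-sample on differences) test: n = ((z_{α} + z_β) / d)².
z_{α} + z_β = 1.645 + 0.524 = 2.169.
n = (2.169 / 0.71)² = 3.055² = 9.33.
Round up.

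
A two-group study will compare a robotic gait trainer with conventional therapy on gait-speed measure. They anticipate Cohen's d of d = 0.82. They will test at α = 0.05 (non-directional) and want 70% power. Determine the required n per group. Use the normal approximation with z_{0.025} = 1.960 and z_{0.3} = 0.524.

n = 19 per group

For two independent groups with equal n: n = 2·((z_{α/2} + z_β) / d)².
z_{α/2} + z_β = 1.960 + 0.524 = 2.484.
n = 2 × (2.484 / 0.82)² = 2 × 3.029² = 2 × 9.18 = 18.4.
Round up to the next whole participant.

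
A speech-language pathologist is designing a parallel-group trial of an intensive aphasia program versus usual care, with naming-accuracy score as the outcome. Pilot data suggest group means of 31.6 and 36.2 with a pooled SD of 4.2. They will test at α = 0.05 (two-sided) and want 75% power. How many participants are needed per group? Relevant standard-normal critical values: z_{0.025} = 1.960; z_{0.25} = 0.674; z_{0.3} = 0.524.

n = 12 per group

Cohen's d = |M₁ − M₂| / SD_pooled = |31.6 − 36.2| / 4.2 = 4.6 / 4.2 = 1.095.
For two independent groups with equal n: n = 2·((z_{α/2} + z_β) / d)².
z_{α/2} + z_β = 1.960 + 0.674 = 2.634.
n = 2 × (2.634 / 1.095)² = 2 × 2.405² = 2 × 5.79 = 11.6.
Round up to the next whole participant.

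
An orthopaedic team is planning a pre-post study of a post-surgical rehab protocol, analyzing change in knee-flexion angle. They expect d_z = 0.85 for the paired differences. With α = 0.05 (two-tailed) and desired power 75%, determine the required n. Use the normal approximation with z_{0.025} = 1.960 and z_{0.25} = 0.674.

n = 10 pairs

For a paired (one-sample on differences) test: n = ((z_{α/2} + z_β) / d)².
z_{α/2} + z_β = 1.960 + 0.674 = 2.634.
n = (2.634 / 0.85)² = 3.099² = 9.60.
Round up.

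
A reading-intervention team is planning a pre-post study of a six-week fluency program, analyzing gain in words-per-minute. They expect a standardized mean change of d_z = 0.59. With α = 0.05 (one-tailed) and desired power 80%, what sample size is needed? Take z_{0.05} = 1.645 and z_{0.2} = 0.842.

n = 18 pairs

For a paired (one-sample on differences) test: n = ((z_{α} + z_β) / d)².
z_{α} + z_β = 1.645 + 0.842 = 2.487.
n = (2.487 / 0.59)² = 4.215² = 17.77.
Round up.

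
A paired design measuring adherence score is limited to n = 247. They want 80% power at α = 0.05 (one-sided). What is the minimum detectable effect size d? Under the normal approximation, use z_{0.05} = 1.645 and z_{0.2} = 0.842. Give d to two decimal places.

d_min ≈ 0.16

For a single sample (or paired design) of n = 247: d_min = (z_{α} + z_β)/√n.
z-sum = 1.645 + 0.842 = 2.487.
d_min = 2.487 / √247 = 2.487 / 15.716 = 0.158.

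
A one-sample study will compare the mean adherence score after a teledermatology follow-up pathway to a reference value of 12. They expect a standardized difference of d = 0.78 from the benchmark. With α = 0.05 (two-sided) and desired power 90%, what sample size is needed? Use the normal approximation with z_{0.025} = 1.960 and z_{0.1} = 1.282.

n = 18

For a one-sample test: n = ((z_{α/2} + z_β) / d)².
z_{α/2} + z_β = 1.960 + 1.282 = 3.242.
n = (3.242 / 0.78)² = 4.156² = 17.28.
Round up.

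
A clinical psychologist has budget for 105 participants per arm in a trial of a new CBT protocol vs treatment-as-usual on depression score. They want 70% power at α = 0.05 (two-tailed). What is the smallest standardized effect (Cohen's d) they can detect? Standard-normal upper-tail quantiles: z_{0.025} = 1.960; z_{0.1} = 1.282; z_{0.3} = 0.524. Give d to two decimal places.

d_min ≈ 0.34

For two independent groups of n = 105 each: d_min = (z_{α/2} + z_β)·√(2/n).
z-sum = 1.960 + 0.524 = 2.484.
d_min = 2.484 × √(2/105) = 2.484 × 0.1380 = 0.343.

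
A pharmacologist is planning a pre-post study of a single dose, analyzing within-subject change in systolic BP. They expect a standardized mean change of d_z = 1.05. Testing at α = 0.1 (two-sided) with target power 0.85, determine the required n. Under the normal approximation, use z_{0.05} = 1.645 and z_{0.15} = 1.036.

n = 7 pairs

For a paired (one-sample on differences) test: n = ((z_{α/2} + z_β) / d)².
z_{α/2} + z_β = 1.645 + 1.036 = 2.681.
n = (2.681 / 1.05)² = 2.553² = 6.52.
Round up.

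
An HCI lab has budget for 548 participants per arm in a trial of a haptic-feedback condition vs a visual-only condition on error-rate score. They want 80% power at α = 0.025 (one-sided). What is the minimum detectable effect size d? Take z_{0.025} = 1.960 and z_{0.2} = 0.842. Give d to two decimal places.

For two independent groups of n = 548 each: d_min = (z_{α} + z_β)·√(2/n).
z-sum = 1.960 + 0.842 = 2.802.
d_min = 2.802 × √(2/548) = 2.802 × 0.0604 = 0.169.

d_min ≈ 0.17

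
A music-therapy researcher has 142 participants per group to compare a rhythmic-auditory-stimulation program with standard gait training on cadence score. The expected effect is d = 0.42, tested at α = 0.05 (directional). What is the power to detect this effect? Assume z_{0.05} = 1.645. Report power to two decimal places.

power ≈ 0.97

For two equal groups, power = Φ(d·√(n/2) − z_{α}).
d·√(n/2) = 0.42 × √(142/2) = 0.42 × 8.426 = 3.539.
z_β = 3.539 − 1.645 = 1.894.
Power = Φ(1.894) = 0.971.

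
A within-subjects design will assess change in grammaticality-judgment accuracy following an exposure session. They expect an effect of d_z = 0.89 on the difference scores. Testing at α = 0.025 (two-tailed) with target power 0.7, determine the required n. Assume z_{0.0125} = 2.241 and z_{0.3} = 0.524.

For a paired (one-sample on differences) test: n = ((z_{α/2} + z_β) / d)².
z_{α/2} + z_β = 2.241 + 0.524 = 2.765.
n = (2.765 / 0.89)² = 3.107² = 9.65.
Round up.

n = 10 pairs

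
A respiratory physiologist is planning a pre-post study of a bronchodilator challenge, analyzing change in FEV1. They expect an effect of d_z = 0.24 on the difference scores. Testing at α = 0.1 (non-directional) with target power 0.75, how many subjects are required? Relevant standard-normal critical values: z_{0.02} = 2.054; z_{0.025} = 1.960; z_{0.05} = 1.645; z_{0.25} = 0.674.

For a paired (one-sample on differences) test: n = ((z_{α/2} + z_β) / d)².
z_{α/2} + z_β = 1.645 + 0.674 = 2.319.
n = (2.319 / 0.24)² = 9.662² = 93.36.
Round up.

n = 94 pairs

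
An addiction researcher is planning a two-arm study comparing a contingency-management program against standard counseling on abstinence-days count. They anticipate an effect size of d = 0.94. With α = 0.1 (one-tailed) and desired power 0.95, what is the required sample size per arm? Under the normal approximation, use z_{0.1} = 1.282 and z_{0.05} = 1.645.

n = 20 per group

For two independent groups with equal n: n = 2·((z_{α} + z_β) / d)².
z_{α} + z_β = 1.282 + 1.645 = 2.927.
n = 2 × (2.927 / 0.94)² = 2 × 3.114² = 2 × 9.70 = 19.4.
Round up to the next whole participant.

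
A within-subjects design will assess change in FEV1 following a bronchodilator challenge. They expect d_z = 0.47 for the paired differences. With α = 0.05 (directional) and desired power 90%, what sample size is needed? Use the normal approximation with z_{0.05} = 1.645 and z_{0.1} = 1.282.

n = 39 pairs

For a paired (one-sample on differences) test: n = ((z_{α} + z_β) / d)².
z_{α} + z_β = 1.645 + 1.282 = 2.927.
n = (2.927 / 0.47)² = 6.228² = 38.78.
Round up.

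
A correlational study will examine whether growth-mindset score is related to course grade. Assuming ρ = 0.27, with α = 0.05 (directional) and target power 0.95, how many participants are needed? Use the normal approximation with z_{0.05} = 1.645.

Fisher's z: C = ½·ln((1+r)/(1−r)) = ½·ln(1.7397) = 0.2769.
n = ((z_{α} + z_β)/C)² + 3.
(1.645 + 1.645) / 0.2769 = 3.290 / 0.2769 = 11.882.
n = 11.882² + 3 = 141.17 + 3 = 144.2.
Round up.

n = 145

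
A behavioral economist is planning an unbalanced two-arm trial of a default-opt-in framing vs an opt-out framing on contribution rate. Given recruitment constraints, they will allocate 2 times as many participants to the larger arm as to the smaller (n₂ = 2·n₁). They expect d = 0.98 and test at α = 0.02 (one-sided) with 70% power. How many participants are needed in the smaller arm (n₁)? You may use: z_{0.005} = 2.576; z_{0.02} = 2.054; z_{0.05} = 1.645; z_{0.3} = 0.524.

n₁ = 11

With allocation ratio k = n₂/n₁ = 2, Var(x̄₁−x̄₂) = σ²(1/n₁ + 1/(k·n₁)) = σ²·(k+1)/(k·n₁).
So n₁ = (1 + 1/k)·((z_{α} + z_β)/d)² = 1.500 × (2.578/0.98)².
n₁ = 1.500 × 6.92 = 10.4.
Round up: n₁ = 11, giving n₂ = 2 × 11 = 22.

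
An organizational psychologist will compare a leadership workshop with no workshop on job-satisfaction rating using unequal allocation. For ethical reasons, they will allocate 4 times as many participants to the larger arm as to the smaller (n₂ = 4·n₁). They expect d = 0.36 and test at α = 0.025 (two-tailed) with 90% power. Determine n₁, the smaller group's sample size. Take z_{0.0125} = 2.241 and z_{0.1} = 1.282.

n₁ = 120

With allocation ratio k = n₂/n₁ = 4, Var(x̄₁−x̄₂) = σ²(1/n₁ + 1/(k·n₁)) = σ²·(k+1)/(k·n₁).
So n₁ = (1 + 1/k)·((z_{α/2} + z_β)/d)² = 1.250 × (3.523/0.36)².
n₁ = 1.250 × 95.77 = 119.7.
Round up: n₁ = 120, giving n₂ = 4 × 120 = 480.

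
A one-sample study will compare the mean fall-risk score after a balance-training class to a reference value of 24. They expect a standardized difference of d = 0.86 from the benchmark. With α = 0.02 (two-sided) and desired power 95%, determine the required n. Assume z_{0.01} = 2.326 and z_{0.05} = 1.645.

For a one-sample test: n = ((z_{α/2} + z_β) / d)².
z_{α/2} + z_β = 2.326 + 1.645 = 3.971.
n = (3.971 / 0.86)² = 4.617² = 21.32.
Round up.

n = 22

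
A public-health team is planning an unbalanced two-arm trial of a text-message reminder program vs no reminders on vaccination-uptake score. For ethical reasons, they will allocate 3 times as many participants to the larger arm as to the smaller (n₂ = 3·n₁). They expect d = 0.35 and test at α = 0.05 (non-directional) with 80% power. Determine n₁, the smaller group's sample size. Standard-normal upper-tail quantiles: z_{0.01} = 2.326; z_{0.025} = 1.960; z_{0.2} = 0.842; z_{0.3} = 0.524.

With allocation ratio k = n₂/n₁ = 3, Var(x̄₁−x̄₂) = σ²(1/n₁ + 1/(k·n₁)) = σ²·(k+1)/(k·n₁).
So n₁ = (1 + 1/k)·((z_{α/2} + z_β)/d)² = 1.333 × (2.802/0.35)².
n₁ = 1.333 × 64.09 = 85.5.
Round up: n₁ = 86, giving n₂ = 3 × 86 = 258.

n₁ = 86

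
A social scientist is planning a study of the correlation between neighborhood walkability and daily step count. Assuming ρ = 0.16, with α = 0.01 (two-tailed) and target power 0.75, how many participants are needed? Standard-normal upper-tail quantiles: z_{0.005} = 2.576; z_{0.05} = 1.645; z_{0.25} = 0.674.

Fisher's z: C = ½·ln((1+r)/(1−r)) = ½·ln(1.3810) = 0.1614.
n = ((z_{α/2} + z_β)/C)² + 3.
(2.576 + 0.674) / 0.1614 = 3.250 / 0.1614 = 20.136.
n = 20.136² + 3 = 405.47 + 3 = 408.5.
Round up.

n = 409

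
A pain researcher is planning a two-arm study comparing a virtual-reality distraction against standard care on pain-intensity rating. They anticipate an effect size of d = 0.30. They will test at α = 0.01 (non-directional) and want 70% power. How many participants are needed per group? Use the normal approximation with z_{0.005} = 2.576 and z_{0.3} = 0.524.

For two independent groups with equal n: n = 2·((z_{α/2} + z_β) / d)².
z_{α/2} + z_β = 2.576 + 0.524 = 3.100.
n = 2 × (3.100 / 0.30)² = 2 × 10.333² = 2 × 106.78 = 213.6.
Round up to the next whole participant.

n = 214 per group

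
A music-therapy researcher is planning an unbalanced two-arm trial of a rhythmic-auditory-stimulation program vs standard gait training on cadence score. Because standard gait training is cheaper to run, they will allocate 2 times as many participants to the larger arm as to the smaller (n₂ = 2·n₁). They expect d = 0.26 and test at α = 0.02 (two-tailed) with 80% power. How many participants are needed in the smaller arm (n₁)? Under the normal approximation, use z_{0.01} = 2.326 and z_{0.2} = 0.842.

With allocation ratio k = n₂/n₁ = 2, Var(x̄₁−x̄₂) = σ²(1/n₁ + 1/(k·n₁)) = σ²·(k+1)/(k·n₁).
So n₁ = (1 + 1/k)·((z_{α/2} + z_β)/d)² = 1.500 × (3.168/0.26)².
n₁ = 1.500 × 148.46 = 222.7.
Round up: n₁ = 223, giving n₂ = 2 × 223 = 446.

n₁ = 223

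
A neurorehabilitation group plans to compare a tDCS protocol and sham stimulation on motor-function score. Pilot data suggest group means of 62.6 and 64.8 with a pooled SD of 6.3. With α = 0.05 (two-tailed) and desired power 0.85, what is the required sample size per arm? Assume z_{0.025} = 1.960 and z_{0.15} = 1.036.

n = 148 per group

Cohen's d = |M₁ − M₂| / SD_pooled = |62.6 − 64.8| / 6.3 = 2.2 / 6.3 = 0.349.
For two independent groups with equal n: n = 2·((z_{α/2} + z_β) / d)².
z_{α/2} + z_β = 1.960 + 1.036 = 2.996.
n = 2 × (2.996 / 0.349)² = 2 × 8.585² = 2 × 73.69 = 147.4.
Round up to the next whole participant.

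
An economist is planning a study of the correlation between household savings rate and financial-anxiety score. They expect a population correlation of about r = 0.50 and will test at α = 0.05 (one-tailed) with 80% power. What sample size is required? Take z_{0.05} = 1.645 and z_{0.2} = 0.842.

n = 24

Fisher's z: C = ½·ln((1+r)/(1−r)) = ½·ln(3.0000) = 0.5493.
n = ((z_{α} + z_β)/C)² + 3.
(1.645 + 0.842) / 0.5493 = 2.487 / 0.5493 = 4.528.
n = 4.528² + 3 = 20.50 + 3 = 23.5.
Round up.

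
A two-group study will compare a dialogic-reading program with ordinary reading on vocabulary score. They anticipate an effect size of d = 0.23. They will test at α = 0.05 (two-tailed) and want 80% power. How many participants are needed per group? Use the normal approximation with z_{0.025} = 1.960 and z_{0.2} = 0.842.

For two independent groups with equal n: n = 2·((z_{α/2} + z_β) / d)².
z_{α/2} + z_β = 1.960 + 0.842 = 2.802.
n = 2 × (2.802 / 0.23)² = 2 × 12.183² = 2 × 148.42 = 296.8.
Round up to the next whole participant.

n = 297 per group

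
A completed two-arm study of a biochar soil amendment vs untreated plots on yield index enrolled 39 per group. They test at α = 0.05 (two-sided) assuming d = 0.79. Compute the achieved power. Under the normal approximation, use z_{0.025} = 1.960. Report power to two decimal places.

For two equal groups, power = Φ(d·√(n/2) − z_{α/2}).
d·√(n/2) = 0.79 × √(39/2) = 0.79 × 4.416 = 3.489.
z_β = 3.489 − 1.960 = 1.529.
Power = Φ(1.529) = 0.937.

power ≈ 0.94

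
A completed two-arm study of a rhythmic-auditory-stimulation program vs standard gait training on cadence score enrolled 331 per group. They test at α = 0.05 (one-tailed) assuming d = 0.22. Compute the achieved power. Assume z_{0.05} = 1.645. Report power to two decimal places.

For two equal groups, power = Φ(d·√(n/2) − z_{α}).
d·√(n/2) = 0.22 × √(331/2) = 0.22 × 12.865 = 2.830.
z_β = 2.830 − 1.645 = 1.185.
Power = Φ(1.185) = 0.882.

power ≈ 0.88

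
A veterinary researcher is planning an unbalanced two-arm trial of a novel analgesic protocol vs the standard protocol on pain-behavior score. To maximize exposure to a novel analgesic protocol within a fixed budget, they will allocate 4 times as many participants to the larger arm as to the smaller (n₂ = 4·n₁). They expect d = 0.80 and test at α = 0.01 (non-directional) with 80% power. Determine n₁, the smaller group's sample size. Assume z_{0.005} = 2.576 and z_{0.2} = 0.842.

With allocation ratio k = n₂/n₁ = 4, Var(x̄₁−x̄₂) = σ²(1/n₁ + 1/(k·n₁)) = σ²·(k+1)/(k·n₁).
So n₁ = (1 + 1/k)·((z_{α/2} + z_β)/d)² = 1.250 × (3.418/0.80)².
n₁ = 1.250 × 18.25 = 22.8.
Round up: n₁ = 23, giving n₂ = 4 × 23 = 92.

n₁ = 23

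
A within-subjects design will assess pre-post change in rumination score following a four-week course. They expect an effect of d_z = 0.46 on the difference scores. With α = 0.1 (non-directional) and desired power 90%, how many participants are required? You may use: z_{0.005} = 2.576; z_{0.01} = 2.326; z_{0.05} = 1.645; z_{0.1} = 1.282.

For a paired (one-sample on differences) test: n = ((z_{α/2} + z_β) / d)².
z_{α/2} + z_β = 1.645 + 1.282 = 2.927.
n = (2.927 / 0.46)² = 6.363² = 40.49.
Round up.

n = 41 pairs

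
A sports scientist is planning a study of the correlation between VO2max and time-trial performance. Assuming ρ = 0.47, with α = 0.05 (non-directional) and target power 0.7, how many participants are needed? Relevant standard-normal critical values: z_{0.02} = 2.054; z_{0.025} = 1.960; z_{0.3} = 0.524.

n = 27

Fisher's z: C = ½·ln((1+r)/(1−r)) = ½·ln(2.7736) = 0.5101.
n = ((z_{α/2} + z_β)/C)² + 3.
(1.960 + 0.524) / 0.5101 = 2.484 / 0.5101 = 4.870.
n = 4.870² + 3 = 23.71 + 3 = 26.7.
Round up.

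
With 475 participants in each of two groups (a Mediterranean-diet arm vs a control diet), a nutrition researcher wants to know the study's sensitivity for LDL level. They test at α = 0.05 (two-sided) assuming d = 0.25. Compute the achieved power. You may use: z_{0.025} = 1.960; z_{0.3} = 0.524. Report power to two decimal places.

For two equal groups, power = Φ(d·√(n/2) − z_{α/2}).
d·√(n/2) = 0.25 × √(475/2) = 0.25 × 15.411 = 3.853.
z_β = 3.853 − 1.960 = 1.893.
Power = Φ(1.893) = 0.971.

power ≈ 0.97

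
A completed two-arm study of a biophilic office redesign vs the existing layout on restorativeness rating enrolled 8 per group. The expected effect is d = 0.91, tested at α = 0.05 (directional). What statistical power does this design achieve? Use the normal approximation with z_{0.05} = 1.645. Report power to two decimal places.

For two equal groups, power = Φ(d·√(n/2) − z_{α}).
d·√(n/2) = 0.91 × √(8/2) = 0.91 × 2.000 = 1.820.
z_β = 1.820 − 1.645 = 0.175.
Power = Φ(0.175) = 0.569.

power ≈ 0.57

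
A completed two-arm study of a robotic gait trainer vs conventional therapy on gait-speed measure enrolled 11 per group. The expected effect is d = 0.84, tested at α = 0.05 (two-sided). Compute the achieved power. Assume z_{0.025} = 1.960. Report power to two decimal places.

power ≈ 0.50

For two equal groups, power = Φ(d·√(n/2) − z_{α/2}).
d·√(n/2) = 0.84 × √(11/2) = 0.84 × 2.345 = 1.970.
z_β = 1.970 − 1.960 = 0.010.
Power = Φ(0.010) = 0.504.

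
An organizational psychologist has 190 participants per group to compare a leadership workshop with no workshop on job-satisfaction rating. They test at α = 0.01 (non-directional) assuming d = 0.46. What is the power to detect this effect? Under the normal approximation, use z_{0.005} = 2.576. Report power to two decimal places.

power ≈ 0.97

For two equal groups, power = Φ(d·√(n/2) − z_{α/2}).
d·√(n/2) = 0.46 × √(190/2) = 0.46 × 9.747 = 4.484.
z_β = 4.484 − 2.576 = 1.908.
Power = Φ(1.908) = 0.972.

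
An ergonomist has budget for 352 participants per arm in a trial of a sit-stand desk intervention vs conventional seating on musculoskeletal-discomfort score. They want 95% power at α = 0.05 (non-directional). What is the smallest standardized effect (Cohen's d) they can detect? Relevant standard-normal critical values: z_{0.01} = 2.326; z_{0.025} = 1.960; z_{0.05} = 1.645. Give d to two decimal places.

For two independent groups of n = 352 each: d_min = (z_{α/2} + z_β)·√(2/n).
z-sum = 1.960 + 1.645 = 3.605.
d_min = 3.605 × √(2/352) = 3.605 × 0.0754 = 0.272.

d_min ≈ 0.27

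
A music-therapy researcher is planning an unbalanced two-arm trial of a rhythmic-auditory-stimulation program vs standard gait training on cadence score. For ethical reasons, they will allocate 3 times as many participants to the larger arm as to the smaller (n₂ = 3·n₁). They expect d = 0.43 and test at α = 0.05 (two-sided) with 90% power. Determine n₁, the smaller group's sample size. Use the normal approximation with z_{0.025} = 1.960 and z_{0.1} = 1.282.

n₁ = 76

With allocation ratio k = n₂/n₁ = 3, Var(x̄₁−x̄₂) = σ²(1/n₁ + 1/(k·n₁)) = σ²·(k+1)/(k·n₁).
So n₁ = (1 + 1/k)·((z_{α/2} + z_β)/d)² = 1.333 × (3.242/0.43)².
n₁ = 1.333 × 56.84 = 75.8.
Round up: n₁ = 76, giving n₂ = 3 × 76 = 228.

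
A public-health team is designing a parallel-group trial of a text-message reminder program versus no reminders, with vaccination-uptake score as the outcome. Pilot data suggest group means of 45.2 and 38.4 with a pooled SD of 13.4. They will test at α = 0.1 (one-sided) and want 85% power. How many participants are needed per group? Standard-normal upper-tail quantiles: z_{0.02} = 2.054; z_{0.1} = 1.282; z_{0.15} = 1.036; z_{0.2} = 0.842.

Cohen's d = |M₁ − M₂| / SD_pooled = |45.2 − 38.4| / 13.4 = 6.8 / 13.4 = 0.507.
For two independent groups with equal n: n = 2·((z_{α} + z_β) / d)².
z_{α} + z_β = 1.282 + 1.036 = 2.318.
n = 2 × (2.318 / 0.507)² = 2 × 4.572² = 2 × 20.90 = 41.8.
Round up to the next whole participant.

n = 42 per group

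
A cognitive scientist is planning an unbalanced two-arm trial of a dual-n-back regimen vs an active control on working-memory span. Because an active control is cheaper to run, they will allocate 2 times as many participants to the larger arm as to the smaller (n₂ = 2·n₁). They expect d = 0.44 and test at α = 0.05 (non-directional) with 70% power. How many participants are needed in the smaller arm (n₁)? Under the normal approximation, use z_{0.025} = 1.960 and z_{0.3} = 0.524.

n₁ = 48

With allocation ratio k = n₂/n₁ = 2, Var(x̄₁−x̄₂) = σ²(1/n₁ + 1/(k·n₁)) = σ²·(k+1)/(k·n₁).
So n₁ = (1 + 1/k)·((z_{α/2} + z_β)/d)² = 1.500 × (2.484/0.44)².
n₁ = 1.500 × 31.87 = 47.8.
Round up: n₁ = 48, giving n₂ = 2 × 48 = 96.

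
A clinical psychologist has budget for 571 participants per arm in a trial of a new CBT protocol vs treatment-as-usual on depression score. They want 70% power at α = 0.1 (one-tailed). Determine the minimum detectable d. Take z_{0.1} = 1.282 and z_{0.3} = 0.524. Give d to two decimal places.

d_min ≈ 0.11

For two independent groups of n = 571 each: d_min = (z_{α} + z_β)·√(2/n).
z-sum = 1.282 + 0.524 = 1.806.
d_min = 1.806 × √(2/571) = 1.806 × 0.0592 = 0.107.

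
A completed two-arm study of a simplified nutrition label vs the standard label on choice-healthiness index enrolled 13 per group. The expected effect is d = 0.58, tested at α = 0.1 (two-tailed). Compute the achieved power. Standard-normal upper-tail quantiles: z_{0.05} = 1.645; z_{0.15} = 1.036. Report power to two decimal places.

power ≈ 0.43

For two equal groups, power = Φ(d·√(n/2) − z_{α/2}).
d·√(n/2) = 0.58 × √(13/2) = 0.58 × 2.550 = 1.479.
z_β = 1.479 − 1.645 = -0.166.
Power = Φ(-0.166) = 0.434.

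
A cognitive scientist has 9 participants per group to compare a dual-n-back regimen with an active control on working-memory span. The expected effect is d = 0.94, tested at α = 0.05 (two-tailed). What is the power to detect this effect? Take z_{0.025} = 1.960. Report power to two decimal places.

For two equal groups, power = Φ(d·√(n/2) − z_{α/2}).
d·√(n/2) = 0.94 × √(9/2) = 0.94 × 2.121 = 1.994.
z_β = 1.994 − 1.960 = 0.034.
Power = Φ(0.034) = 0.514.

power ≈ 0.51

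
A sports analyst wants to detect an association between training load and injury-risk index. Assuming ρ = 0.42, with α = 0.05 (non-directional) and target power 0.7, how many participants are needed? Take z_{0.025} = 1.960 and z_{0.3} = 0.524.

Fisher's z: C = ½·ln((1+r)/(1−r)) = ½·ln(2.4483) = 0.4477.
n = ((z_{α/2} + z_β)/C)² + 3.
(1.960 + 0.524) / 0.4477 = 2.484 / 0.4477 = 5.548.
n = 5.548² + 3 = 30.78 + 3 = 33.8.
Round up.

n = 34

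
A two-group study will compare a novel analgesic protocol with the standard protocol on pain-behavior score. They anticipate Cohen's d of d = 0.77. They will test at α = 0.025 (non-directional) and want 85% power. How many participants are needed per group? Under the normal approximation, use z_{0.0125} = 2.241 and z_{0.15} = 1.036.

n = 37 per group

For two independent groups with equal n: n = 2·((z_{α/2} + z_β) / d)².
z_{α/2} + z_β = 2.241 + 1.036 = 3.277.
n = 2 × (3.277 / 0.77)² = 2 × 4.256² = 2 × 18.11 = 36.2.
Round up to the next whole participant.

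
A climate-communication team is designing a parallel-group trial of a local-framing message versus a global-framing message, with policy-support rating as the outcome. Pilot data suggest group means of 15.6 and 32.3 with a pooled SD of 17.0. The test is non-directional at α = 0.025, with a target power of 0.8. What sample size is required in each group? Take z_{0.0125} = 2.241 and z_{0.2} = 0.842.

Cohen's d = |M₁ − M₂| / SD_pooled = |15.6 − 32.3| / 17.0 = 16.7 / 17.0 = 0.982.
For two independent groups with equal n: n = 2·((z_{α/2} + z_β) / d)².
z_{α/2} + z_β = 2.241 + 0.842 = 3.083.
n = 2 × (3.083 / 0.982)² = 2 × 3.140² = 2 × 9.86 = 19.7.
Round up to the next whole participant.

n = 20 per group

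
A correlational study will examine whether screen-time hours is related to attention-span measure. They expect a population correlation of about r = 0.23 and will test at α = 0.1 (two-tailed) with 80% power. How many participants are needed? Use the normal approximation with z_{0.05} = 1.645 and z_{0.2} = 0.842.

n = 116

Fisher's z: C = ½·ln((1+r)/(1−r)) = ½·ln(1.5974) = 0.2342.
n = ((z_{α/2} + z_β)/C)² + 3.
(1.645 + 0.842) / 0.2342 = 2.487 / 0.2342 = 10.619.
n = 10.619² + 3 = 112.77 + 3 = 115.8.
Round up.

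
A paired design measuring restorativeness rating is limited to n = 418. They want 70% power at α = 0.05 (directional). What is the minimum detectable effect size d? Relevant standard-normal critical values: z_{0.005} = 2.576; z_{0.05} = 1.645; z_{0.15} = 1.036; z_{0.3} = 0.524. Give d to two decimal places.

For a single sample (or paired design) of n = 418: d_min = (z_{α} + z_β)/√n.
z-sum = 1.645 + 0.524 = 2.169.
d_min = 2.169 / √418 = 2.169 / 20.445 = 0.106.

d_min ≈ 0.11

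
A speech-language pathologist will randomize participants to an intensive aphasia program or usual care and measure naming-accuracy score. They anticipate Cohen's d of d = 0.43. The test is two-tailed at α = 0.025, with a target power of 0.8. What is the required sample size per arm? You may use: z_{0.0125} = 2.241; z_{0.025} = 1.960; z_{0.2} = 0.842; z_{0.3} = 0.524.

For two independent groups with equal n: n = 2·((z_{α/2} + z_β) / d)².
z_{α/2} + z_β = 2.241 + 0.842 = 3.083.
n = 2 × (3.083 / 0.43)² = 2 × 7.170² = 2 × 51.41 = 102.8.
Round up to the next whole participant.

n = 103 per group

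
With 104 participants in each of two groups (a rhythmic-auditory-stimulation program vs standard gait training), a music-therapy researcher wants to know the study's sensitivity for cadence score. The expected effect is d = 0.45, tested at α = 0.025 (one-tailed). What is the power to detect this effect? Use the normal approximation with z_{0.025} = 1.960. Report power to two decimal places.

For two equal groups, power = Φ(d·√(n/2) − z_{α}).
d·√(n/2) = 0.45 × √(104/2) = 0.45 × 7.211 = 3.245.
z_β = 3.245 − 1.960 = 1.285.
Power = Φ(1.285) = 0.901.

power ≈ 0.90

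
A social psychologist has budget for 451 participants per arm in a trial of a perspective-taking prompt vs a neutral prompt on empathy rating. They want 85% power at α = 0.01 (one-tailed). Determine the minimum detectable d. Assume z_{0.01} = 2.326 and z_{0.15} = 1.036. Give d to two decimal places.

d_min ≈ 0.22

For two independent groups of n = 451 each: d_min = (z_{α} + z_β)·√(2/n).
z-sum = 2.326 + 1.036 = 3.362.
d_min = 3.362 × √(2/451) = 3.362 × 0.0666 = 0.224.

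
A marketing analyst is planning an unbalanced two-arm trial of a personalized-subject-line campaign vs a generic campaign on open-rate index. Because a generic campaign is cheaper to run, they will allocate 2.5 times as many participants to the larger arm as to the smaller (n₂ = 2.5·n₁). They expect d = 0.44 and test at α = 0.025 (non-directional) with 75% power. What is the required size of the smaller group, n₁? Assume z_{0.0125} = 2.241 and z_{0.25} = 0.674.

n₁ = 62

With allocation ratio k = n₂/n₁ = 2.5, Var(x̄₁−x̄₂) = σ²(1/n₁ + 1/(k·n₁)) = σ²·(k+1)/(k·n₁).
So n₁ = (1 + 1/k)·((z_{α/2} + z_β)/d)² = 1.400 × (2.915/0.44)².
n₁ = 1.400 × 43.89 = 61.4.
Round up: n₁ = 62, giving n₂ = 2.5 × 62 = 155.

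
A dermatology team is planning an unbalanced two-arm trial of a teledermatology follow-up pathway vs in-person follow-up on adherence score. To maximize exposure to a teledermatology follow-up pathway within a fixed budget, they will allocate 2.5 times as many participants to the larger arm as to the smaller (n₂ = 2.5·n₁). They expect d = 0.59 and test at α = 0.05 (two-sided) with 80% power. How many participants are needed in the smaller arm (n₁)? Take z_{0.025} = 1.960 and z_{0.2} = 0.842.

With allocation ratio k = n₂/n₁ = 2.5, Var(x̄₁−x̄₂) = σ²(1/n₁ + 1/(k·n₁)) = σ²·(k+1)/(k·n₁).
So n₁ = (1 + 1/k)·((z_{α/2} + z_β)/d)² = 1.400 × (2.802/0.59)².
n₁ = 1.400 × 22.55 = 31.6.
Round up: n₁ = 32, giving n₂ = 2.5 × 32 = 80.

n₁ = 32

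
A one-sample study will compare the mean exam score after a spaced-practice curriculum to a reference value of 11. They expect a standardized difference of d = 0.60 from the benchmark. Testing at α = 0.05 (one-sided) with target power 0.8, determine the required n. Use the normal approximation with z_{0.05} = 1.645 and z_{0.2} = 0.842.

For a one-sample test: n = ((z_{α} + z_β) / d)².
z_{α} + z_β = 1.645 + 0.842 = 2.487.
n = (2.487 / 0.60)² = 4.145² = 17.18.
Round up.

n = 18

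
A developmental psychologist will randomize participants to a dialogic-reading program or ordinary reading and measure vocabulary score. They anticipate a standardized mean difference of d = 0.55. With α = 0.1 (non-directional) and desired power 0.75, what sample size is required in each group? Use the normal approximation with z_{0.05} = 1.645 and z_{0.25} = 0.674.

n = 36 per group

For two independent groups with equal n: n = 2·((z_{α/2} + z_β) / d)².
z_{α/2} + z_β = 1.645 + 0.674 = 2.319.
n = 2 × (2.319 / 0.55)² = 2 × 4.216² = 2 × 17.78 = 35.6.
Round up to the next whole participant.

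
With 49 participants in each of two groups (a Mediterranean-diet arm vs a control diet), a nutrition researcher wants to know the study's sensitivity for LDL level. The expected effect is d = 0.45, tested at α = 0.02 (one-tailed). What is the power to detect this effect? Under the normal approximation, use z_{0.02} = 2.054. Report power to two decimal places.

power ≈ 0.57

For two equal groups, power = Φ(d·√(n/2) − z_{α}).
d·√(n/2) = 0.45 × √(49/2) = 0.45 × 4.950 = 2.227.
z_β = 2.227 − 2.054 = 0.173.
Power = Φ(0.173) = 0.569.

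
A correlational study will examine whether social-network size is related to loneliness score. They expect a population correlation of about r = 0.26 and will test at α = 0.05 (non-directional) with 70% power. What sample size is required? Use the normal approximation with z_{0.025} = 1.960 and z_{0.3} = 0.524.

Fisher's z: C = ½·ln((1+r)/(1−r)) = ½·ln(1.7027) = 0.2661.
n = ((z_{α/2} + z_β)/C)² + 3.
(1.960 + 0.524) / 0.2661 = 2.484 / 0.2661 = 9.335.
n = 9.335² + 3 = 87.14 + 3 = 90.1.
Round up.

n = 91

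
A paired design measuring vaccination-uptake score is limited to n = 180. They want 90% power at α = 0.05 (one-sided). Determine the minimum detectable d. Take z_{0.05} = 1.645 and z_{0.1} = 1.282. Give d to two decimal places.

For a single sample (or paired design) of n = 180: d_min = (z_{α} + z_β)/√n.
z-sum = 1.645 + 1.282 = 2.927.
d_min = 2.927 / √180 = 2.927 / 13.416 = 0.218.

d_min ≈ 0.22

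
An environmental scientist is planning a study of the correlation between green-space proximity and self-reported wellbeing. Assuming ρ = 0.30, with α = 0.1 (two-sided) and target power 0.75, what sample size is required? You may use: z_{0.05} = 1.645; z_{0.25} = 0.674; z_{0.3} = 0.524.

Fisher's z: C = ½·ln((1+r)/(1−r)) = ½·ln(1.8571) = 0.3095.
n = ((z_{α/2} + z_β)/C)² + 3.
(1.645 + 0.674) / 0.3095 = 2.319 / 0.3095 = 7.493.
n = 7.493² + 3 = 56.14 + 3 = 59.1.
Round up.

n = 60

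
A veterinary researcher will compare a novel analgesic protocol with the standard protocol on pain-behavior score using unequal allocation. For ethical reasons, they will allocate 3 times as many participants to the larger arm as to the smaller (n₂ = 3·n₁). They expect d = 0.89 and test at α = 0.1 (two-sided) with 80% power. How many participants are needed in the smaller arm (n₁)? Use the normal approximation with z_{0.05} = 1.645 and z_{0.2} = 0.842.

n₁ = 11

With allocation ratio k = n₂/n₁ = 3, Var(x̄₁−x̄₂) = σ²(1/n₁ + 1/(k·n₁)) = σ²·(k+1)/(k·n₁).
So n₁ = (1 + 1/k)·((z_{α/2} + z_β)/d)² = 1.333 × (2.487/0.89)².
n₁ = 1.333 × 7.81 = 10.4.
Round up: n₁ = 11, giving n₂ = 3 × 11 = 33.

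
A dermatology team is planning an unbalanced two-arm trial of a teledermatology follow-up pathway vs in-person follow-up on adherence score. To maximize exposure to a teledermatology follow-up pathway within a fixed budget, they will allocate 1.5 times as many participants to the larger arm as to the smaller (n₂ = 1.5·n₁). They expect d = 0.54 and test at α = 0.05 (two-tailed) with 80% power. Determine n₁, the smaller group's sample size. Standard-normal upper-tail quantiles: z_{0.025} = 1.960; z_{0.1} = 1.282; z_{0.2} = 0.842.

With allocation ratio k = n₂/n₁ = 1.5, Var(x̄₁−x̄₂) = σ²(1/n₁ + 1/(k·n₁)) = σ²·(k+1)/(k·n₁).
So n₁ = (1 + 1/k)·((z_{α/2} + z_β)/d)² = 1.667 × (2.802/0.54)².
n₁ = 1.667 × 26.92 = 44.9.
Round up: n₁ = 45, giving n₂ = ⌈1.5 × 45⌉ = ⌈67.5⌉ = 68.

n₁ = 45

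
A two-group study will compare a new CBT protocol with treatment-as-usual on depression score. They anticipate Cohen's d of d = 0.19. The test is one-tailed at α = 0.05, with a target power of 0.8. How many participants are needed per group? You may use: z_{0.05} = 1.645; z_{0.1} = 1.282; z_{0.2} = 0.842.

n = 343 per group

For two independent groups with equal n: n = 2·((z_{α} + z_β) / d)².
z_{α} + z_β = 1.645 + 0.842 = 2.487.
n = 2 × (2.487 / 0.19)² = 2 × 13.089² = 2 × 171.33 = 342.7.
Round up to the next whole participant.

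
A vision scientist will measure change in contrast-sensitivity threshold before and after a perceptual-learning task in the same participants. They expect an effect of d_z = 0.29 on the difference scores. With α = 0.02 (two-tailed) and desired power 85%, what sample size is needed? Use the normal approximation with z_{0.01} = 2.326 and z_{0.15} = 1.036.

n = 135 pairs

For a paired (one-sample on differences) test: n = ((z_{α/2} + z_β) / d)².
z_{α/2} + z_β = 2.326 + 1.036 = 3.362.
n = (3.362 / 0.29)² = 11.593² = 134.40.
Round up.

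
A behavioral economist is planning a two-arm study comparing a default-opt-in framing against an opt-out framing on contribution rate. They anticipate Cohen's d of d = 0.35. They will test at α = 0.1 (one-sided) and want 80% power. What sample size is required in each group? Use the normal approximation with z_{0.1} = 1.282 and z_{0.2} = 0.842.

For two independent groups with equal n: n = 2·((z_{α} + z_β) / d)².
z_{α} + z_β = 1.282 + 0.842 = 2.124.
n = 2 × (2.124 / 0.35)² = 2 × 6.069² = 2 × 36.83 = 73.7.
Round up to the next whole participant.

n = 74 per group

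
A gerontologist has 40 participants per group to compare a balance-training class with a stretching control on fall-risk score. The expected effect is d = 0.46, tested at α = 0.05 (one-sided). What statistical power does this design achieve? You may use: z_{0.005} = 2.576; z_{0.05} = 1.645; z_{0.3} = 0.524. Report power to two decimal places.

power ≈ 0.66

For two equal groups, power = Φ(d·√(n/2) − z_{α}).
d·√(n/2) = 0.46 × √(40/2) = 0.46 × 4.472 = 2.057.
z_β = 2.057 − 1.645 = 0.412.
Power = Φ(0.412) = 0.660.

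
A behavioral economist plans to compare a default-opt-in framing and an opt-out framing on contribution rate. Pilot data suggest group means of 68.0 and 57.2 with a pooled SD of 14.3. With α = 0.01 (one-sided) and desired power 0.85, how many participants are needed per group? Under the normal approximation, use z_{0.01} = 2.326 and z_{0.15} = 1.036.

n = 40 per group

Cohen's d = |M₁ − M₂| / SD_pooled = |68.0 − 57.2| / 14.3 = 10.8 / 14.3 = 0.755.
For two independent groups with equal n: n = 2·((z_{α} + z_β) / d)².
z_{α} + z_β = 2.326 + 1.036 = 3.362.
n = 2 × (3.362 / 0.755)² = 2 × 4.453² = 2 × 19.83 = 39.7.
Round up to the next whole participant.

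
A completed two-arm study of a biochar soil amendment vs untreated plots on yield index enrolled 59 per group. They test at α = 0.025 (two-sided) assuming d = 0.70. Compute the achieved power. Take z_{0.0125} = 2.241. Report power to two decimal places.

For two equal groups, power = Φ(d·√(n/2) − z_{α/2}).
d·√(n/2) = 0.70 × √(59/2) = 0.70 × 5.431 = 3.802.
z_β = 3.802 − 2.241 = 1.561.
Power = Φ(1.561) = 0.941.

power ≈ 0.94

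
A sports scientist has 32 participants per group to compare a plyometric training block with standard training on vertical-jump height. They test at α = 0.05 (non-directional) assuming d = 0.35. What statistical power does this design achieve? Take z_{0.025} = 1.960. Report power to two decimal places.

power ≈ 0.29

For two equal groups, power = Φ(d·√(n/2) − z_{α/2}).
d·√(n/2) = 0.35 × √(32/2) = 0.35 × 4.000 = 1.400.
z_β = 1.400 − 1.960 = -0.560.
Power = Φ(-0.560) = 0.288.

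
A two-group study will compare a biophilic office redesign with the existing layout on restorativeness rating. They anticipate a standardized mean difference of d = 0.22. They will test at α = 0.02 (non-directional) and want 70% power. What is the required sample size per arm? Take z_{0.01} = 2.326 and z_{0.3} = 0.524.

For two independent groups with equal n: n = 2·((z_{α/2} + z_β) / d)².
z_{α/2} + z_β = 2.326 + 0.524 = 2.850.
n = 2 × (2.850 / 0.22)² = 2 × 12.955² = 2 × 167.82 = 335.6.
Round up to the next whole participant.

n = 336 per group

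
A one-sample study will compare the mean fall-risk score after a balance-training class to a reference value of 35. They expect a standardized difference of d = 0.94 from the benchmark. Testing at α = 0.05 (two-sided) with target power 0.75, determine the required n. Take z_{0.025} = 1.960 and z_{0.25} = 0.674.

n = 8

For a one-sample test: n = ((z_{α/2} + z_β) / d)².
z_{α/2} + z_β = 1.960 + 0.674 = 2.634.
n = (2.634 / 0.94)² = 2.802² = 7.85.
Round up.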